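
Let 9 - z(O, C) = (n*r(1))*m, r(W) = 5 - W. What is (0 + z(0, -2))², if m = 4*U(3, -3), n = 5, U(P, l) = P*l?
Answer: 531441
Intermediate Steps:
m = -36 (m = 4*(3*(-3)) = 4*(-9) = -36)
z(O, C) = 729 (z(O, C) = 9 - 5*(5 - 1*1)*(-36) = 9 - 5*(5 - 1)*(-36) = 9 - 5*4*(-36) = 9 - 20*(-36) = 9 - 1*(-720) = 9 + 720 = 729)
(0 + z(0, -2))² = (0 + 729)² = 729² = 531441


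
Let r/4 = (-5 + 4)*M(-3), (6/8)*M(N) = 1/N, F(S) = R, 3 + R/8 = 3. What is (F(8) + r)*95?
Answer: 1520/9 ≈ 168.89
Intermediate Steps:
R = 0 (R = -24 + 8*3 = -24 + 24 = 0)
F(S) = 0
M(N) = 4/(3*N) (M(N) = 4*(1/N)/3 = 4/(3*N))
r = 16/9 (r = 4*((-5 + 4)*((4/3)/(-3))) = 4*(-4*(-1)/(3*3)) = 4*(-1*(-4/9)) = 4*(4/9) = 16/9 ≈ 1.7778)
(F(8) + r)*95 = (0 + 16/9)*95 = (16/9)*95 = 1520/9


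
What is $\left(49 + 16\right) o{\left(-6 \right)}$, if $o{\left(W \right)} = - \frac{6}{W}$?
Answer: $65$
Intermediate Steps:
$\left(49 + 16\right) o{\left(-6 \right)} = \left(49 + 16\right) \left(- \frac{6}{-6}\right) = 65 \left(\left(-6\right) \left(- \frac{1}{6}\right)\right) = 65 \cdot 1 = 65$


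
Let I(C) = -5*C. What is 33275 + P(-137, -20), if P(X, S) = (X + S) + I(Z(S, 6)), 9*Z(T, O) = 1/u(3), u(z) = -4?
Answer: 1192253/36 ≈ 33118.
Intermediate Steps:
Z(T, O) = -1/36 (Z(T, O) = (⅑)/(-4) = (⅑)*(-¼) = -1/36)
P(X, S) = 5/36 + S + X (P(X, S) = (X + S) - 5*(-1/36) = (S + X) + 5/36 = 5/36 + S + X)
33275 + P(-137, -20) = 33275 + (5/36 - 20 - 137) = 33275 - 5647/36 = 1192253/36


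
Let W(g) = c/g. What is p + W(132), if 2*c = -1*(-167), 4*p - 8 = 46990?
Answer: 3102035/264 ≈ 11750.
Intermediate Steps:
p = 23499/2 (p = 2 + (1/4)*46990 = 2 + 23495/2 = 23499/2 ≈ 11750.)
c = 167/2 (c = (-1*(-167))/2 = (1/2)*167 = 167/2 ≈ 83.500)
W(g) = 167/(2*g)
p + W(132) = 23499/2 + (167/2)/132 = 23499/2 + (167/2)*(1/132) = 23499/2 + 167/264 = 3102035/264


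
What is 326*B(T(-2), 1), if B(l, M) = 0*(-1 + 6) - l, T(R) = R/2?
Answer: 326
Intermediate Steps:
T(R) = R/2 (T(R) = R*(½) = R/2)
B(l, M) = -l (B(l, M) = 0*5 - l = 0 - l = -l)
326*B(T(-2), 1) = 326*(-(-2)/2) = 326*(-1*(-1)) = 326*1 = 326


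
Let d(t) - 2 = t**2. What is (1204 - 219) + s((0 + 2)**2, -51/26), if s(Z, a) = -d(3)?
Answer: 974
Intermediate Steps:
d(t) = 2 + t**2
s(Z, a) = -11 (s(Z, a) = -(2 + 3**2) = -(2 + 9) = -1*11 = -11)
(1204 - 219) + s((0 + 2)**2, -51/26) = (1204 - 219) - 11 = 985 - 11 = 974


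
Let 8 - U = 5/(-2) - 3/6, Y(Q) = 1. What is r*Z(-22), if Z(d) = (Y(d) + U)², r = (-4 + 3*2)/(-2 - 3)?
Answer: -288/5 ≈ -57.600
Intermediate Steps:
U = 11 (U = 8 - (5/(-2) - 3/6) = 8 - (5*(-½) - 3*⅙) = 8 - (-5/2 - ½) = 8 - 1*(-3) = 8 + 3 = 11)
r = -⅖ (r = (-4 + 6)/(-5) = 2*(-⅕) = -⅖ ≈ -0.40000)
Z(d) = 144 (Z(d) = (1 + 11)² = 12² = 144)
r*Z(-22) = -⅖*144 = -288/5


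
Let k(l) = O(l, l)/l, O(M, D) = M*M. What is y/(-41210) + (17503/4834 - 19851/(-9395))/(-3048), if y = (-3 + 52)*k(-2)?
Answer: 2232023099/4491767688720 ≈ 0.00049691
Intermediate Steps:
O(M, D) = M**2
k(l) = l (k(l) = l**2/l = l)
y = -98 (y = (-3 + 52)*(-2) = 49*(-2) = -98)
y/(-41210) + (17503/4834 - 19851/(-9395))/(-3048) = -98/(-41210) + (17503/4834 - 19851/(-9395))/(-3048) = -98*(-1/41210) + (17503*(1/4834) - 19851*(-1/9395))*(-1/3048) = 49/20605 + (17503/4834 + 19851/9395)*(-1/3048) = 49/20605 + (260400419/45415430)*(-1/3048) = 49/20605 - 2050397/1089970320 = 2232023099/4491767688720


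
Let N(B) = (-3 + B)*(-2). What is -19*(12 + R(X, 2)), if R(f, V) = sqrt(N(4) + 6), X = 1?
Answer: -266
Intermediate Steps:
N(B) = 6 - 2*B
R(f, V) = 2 (R(f, V) = sqrt((6 - 2*4) + 6) = sqrt((6 - 8) + 6) = sqrt(-2 + 6) = sqrt(4) = 2)
-19*(12 + R(X, 2)) = -19*(12 + 2) = -19*14 = -266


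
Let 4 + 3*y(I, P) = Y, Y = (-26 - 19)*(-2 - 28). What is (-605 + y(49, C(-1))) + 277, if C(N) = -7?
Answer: 362/3 ≈ 120.67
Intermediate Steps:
Y = 1350 (Y = -45*(-30) = 1350)
y(I, P) = 1346/3 (y(I, P) = -4/3 + (1/3)*1350 = -4/3 + 450 = 1346/3)
(-605 + y(49, C(-1))) + 277 = (-605 + 1346/3) + 277 = -469/3 + 277 = 362/3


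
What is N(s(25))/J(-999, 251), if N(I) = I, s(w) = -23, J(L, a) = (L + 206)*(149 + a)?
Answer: 23/317200 ≈ 7.2509e-5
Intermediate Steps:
J(L, a) = (149 + a)*(206 + L) (J(L, a) = (206 + L)*(149 + a) = (149 + a)*(206 + L))
N(s(25))/J(-999, 251) = -23/(30694 + 149*(-999) + 206*251 - 999*251) = -23/(30694 - 148851 + 51706 - 250749) = -23/(-317200) = -23*(-1/317200) = 23/317200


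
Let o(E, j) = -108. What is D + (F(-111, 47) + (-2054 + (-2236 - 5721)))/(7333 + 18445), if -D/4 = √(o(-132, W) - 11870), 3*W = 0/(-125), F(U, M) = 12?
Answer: -9999/25778 - 4*I*√11978 ≈ -0.38789 - 437.78*I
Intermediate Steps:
W = 0 (W = (0/(-125))/3 = (0*(-1/125))/3 = (⅓)*0 = 0)
D = -4*I*√11978 (D = -4*√(-108 - 11870) = -4*I*√11978 ≈ -437.78*I)
D + (F(-111, 47) + (-2054 + (-2236 - 5721)))/(7333 + 18445) = -4*I*√11978 + (12 + (-2054 + (-2236 - 5721)))/(7333 + 18445) = -4*I*√11978 + (12 + (-2054 - 7957))/25778 = -4*I*√11978 + (12 - 10011)*(1/25778) = -4*I*√11978 - 9999*1/25778 = -4*I*√11978 - 9999/25778 = -9999/25778 - 4*I*√11978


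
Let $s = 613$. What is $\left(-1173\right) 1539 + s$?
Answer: $-1804634$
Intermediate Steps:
$\left(-1173\right) 1539 + s = \left(-1173\right) 1539 + 613 = -1805247 + 613 = -1804634$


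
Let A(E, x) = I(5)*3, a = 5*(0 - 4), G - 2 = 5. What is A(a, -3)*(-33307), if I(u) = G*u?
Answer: -3497235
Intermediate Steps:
G = 7 (G = 2 + 5 = 7)
a = -20 (a = 5*(-4) = -20)
I(u) = 7*u
A(E, x) = 105 (A(E, x) = (7*5)*3 = 35*3 = 105)
A(a, -3)*(-33307) = 105*(-33307) = -3497235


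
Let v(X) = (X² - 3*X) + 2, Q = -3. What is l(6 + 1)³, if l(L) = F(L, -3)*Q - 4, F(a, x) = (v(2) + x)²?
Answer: -29791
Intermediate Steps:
v(X) = 2 + X² - 3*X
F(a, x) = x² (F(a, x) = ((2 + 2² - 3*2) + x)² = ((2 + 4 - 6) + x)² = (0 + x)² = x²)
l(L) = -31 (l(L) = (-3)²*(-3) - 4 = 9*(-3) - 4 = -27 - 4 = -31)
l(6 + 1)³ = (-31)³ = -29791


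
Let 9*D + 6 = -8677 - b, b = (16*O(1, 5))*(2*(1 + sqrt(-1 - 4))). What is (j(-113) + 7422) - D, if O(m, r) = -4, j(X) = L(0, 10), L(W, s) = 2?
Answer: 75371/9 - 128*I*sqrt(5)/9 ≈ 8374.6 - 31.802*I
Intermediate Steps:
j(X) = 2
b = -128 - 128*I*sqrt(5) (b = (16*(-4))*(2*(1 + sqrt(-1 - 4))) = -128*(1 + sqrt(-5)) = -128*(1 + I*sqrt(5)) = -64*(2 + 2*I*sqrt(5)) = -128 - 128*I*sqrt(5) ≈ -128.0 - 286.22*I)
D = -8555/9 + 128*I*sqrt(5)/9 (D = -2/3 + (-8677 - (-128 - 128*I*sqrt(5)))/9 = -2/3 + (-8677 + (128 + 128*I*sqrt(5)))/9 = -2/3 + (-8549 + 128*I*sqrt(5))/9 = -2/3 + (-8549/9 + 128*I*sqrt(5)/9) = -8555/9 + 128*I*sqrt(5)/9 ≈ -950.56 + 31.802*I)
(j(-113) + 7422) - D = (2 + 7422) - (-8555/9 + 128*I*sqrt(5)/9) = 7424 + (8555/9 - 128*I*sqrt(5)/9) = 75371/9 - 128*I*sqrt(5)/9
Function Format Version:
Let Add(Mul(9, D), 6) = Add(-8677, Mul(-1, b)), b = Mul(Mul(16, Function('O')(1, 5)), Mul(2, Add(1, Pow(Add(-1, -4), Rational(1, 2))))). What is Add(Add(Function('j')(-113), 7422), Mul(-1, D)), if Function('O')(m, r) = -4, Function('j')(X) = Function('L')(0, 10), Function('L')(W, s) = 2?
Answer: Add(Rational(75371, 9), Mul(Rational(-128, 9), I, Pow(5, Rational(1, 2)))) ≈ Add(8374.6, Mul(-31.802, I))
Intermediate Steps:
Function('j')(X) = 2
b = Add(-128, Mul(-128, I, Pow(5, Rational(1, 2)))) (b = Mul(Mul(16, -4), Mul(2, Add(1, Pow(Add(-1, -4), Rational(1, 2))))) = Mul(-64, Mul(2, Add(1, Pow(-5, Rational(1, 2))))) = Mul(-64, Mul(2, Add(1, Mul(I, Pow(5, Rational(1, 2)))))) = Mul(-64, Add(2, Mul(2, I, Pow(5, Rational(1, 2))))) = Add(-128, Mul(-128, I, Pow(5, Rational(1, 2)))) ≈ Add(-128.00, Mul(-286.22, I)))
D = Add(Rational(-8555, 9), Mul(Rational(128, 9), I, Pow(5, Rational(1, 2)))) (D = Add(Rational(-2, 3), Mul(Rational(1, 9), Add(-8677, Mul(-1, Add(-128, Mul(-128, I, Pow(5, Rational(1, 2)))))))) = Add(Rational(-2, 3), Mul(Rational(1, 9), Add(-8677, Add(128, Mul(128, I, Pow(5, Rational(1, 2))))))) = Add(Rational(-2, 3), Mul(Rational(1, 9), Add(-8549, Mul(128, I, Pow(5, Rational(1, 2)))))) = Add(Rational(-2, 3), Add(Rational(-8549, 9), Mul(Rational(128, 9), I, Pow(5, Rational(1, 2))))) = Add(Rational(-8555, 9), Mul(Rational(128, 9), I, Pow(5, Rational(1, 2)))) ≈ Add(-950.56, Mul(31.802, I)))
Add(Add(Function('j')(-113), 7422), Mul(-1, D)) = Add(Add(2, 7422), Mul(-1, Add(Rational(-8555, 9), Mul(Rational(128, 9), I, Pow(5, Rational(1, 2)))))) = Add(7424, Add(Rational(8555, 9), Mul(Rational(-128, 9), I, Pow(5, Rational(1, 2))))) = Add(Rational(75371, 9), Mul(Rational(-128, 9), I, Pow(5, Rational(1, 2))))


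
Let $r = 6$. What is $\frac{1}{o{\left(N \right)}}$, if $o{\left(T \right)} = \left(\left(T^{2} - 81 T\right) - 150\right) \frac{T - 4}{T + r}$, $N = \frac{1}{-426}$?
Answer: $\frac{92734236}{9270730513} \approx 0.010003$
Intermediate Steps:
$N = - \frac{1}{426} \approx -0.0023474$
$o{\left(T \right)} = \frac{\left(-4 + T\right) \left(-150 + T^{2} - 81 T\right)}{6 + T}$ ($o{\left(T \right)} = \left(\left(T^{2} - 81 T\right) - 150\right) \frac{T - 4}{T + 6} = \left(-150 + T^{2} - 81 T\right) \frac{-4 + T}{6 + T} = \frac{\left(-4 + T\right) \left(-150 + T^{2} - 81 T\right)}{6 + T}$)
$\frac{1}{o{\left(N \right)}} = \frac{1}{\frac{1}{6 - \frac{1}{426}} \left(600 + \left(- \frac{1}{426}\right)^{3} - 85 \left(- \frac{1}{426}\right)^{2} + 174 \left(- \frac{1}{426}\right)\right)} = \frac{1}{\frac{1}{\frac{2555}{426}} \left(600 - \frac{1}{77308776} - \frac{85}{181476} - \frac{29}{71}\right)} = \frac{1}{\frac{426}{2555} \left(600 - \frac{1}{77308776} - \frac{85}{181476} - \frac{29}{71}\right)} = \frac{1}{\frac{426}{2555} \cdot \frac{46353652565}{77308776}} = \frac{1}{\frac{9270730513}{92734236}} = \frac{92734236}{9270730513}$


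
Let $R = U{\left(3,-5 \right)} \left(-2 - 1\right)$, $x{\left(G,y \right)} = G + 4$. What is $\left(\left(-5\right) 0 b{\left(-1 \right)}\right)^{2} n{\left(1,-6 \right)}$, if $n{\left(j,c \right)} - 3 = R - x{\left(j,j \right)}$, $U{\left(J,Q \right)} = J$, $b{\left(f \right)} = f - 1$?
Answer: $0$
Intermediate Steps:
$b{\left(f \right)} = -1 + f$
$x{\left(G,y \right)} = 4 + G$
$R = -9$ ($R = 3 \left(-2 - 1\right) = 3 \left(-3\right) = -9$)
$n{\left(j,c \right)} = -10 - j$ ($n{\left(j,c \right)} = 3 - \left(13 + j\right) = -10 - j$)
$\left(\left(-5\right) 0 b{\left(-1 \right)}\right)^{2} n{\left(1,-6 \right)} = \left(\left(-5\right) 0 \left(-1 - 1\right)\right)^{2} \left(-10 - 1\right) = \left(0 \left(-2\right)\right)^{2} \left(-10 - 1\right) = 0^{2} \left(-11\right) = 0 \left(-11\right) = 0$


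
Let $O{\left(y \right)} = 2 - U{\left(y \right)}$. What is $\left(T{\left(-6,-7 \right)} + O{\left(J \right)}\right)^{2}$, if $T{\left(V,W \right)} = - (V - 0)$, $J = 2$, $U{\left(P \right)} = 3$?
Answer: $25$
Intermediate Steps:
$O{\left(y \right)} = -1$ ($O{\left(y \right)} = 2 - 3 = -1$)
$T{\left(V,W \right)} = - V$ ($T{\left(V,W \right)} = - (V + 0) = - V$)
$\left(T{\left(-6,-7 \right)} + O{\left(J \right)}\right)^{2} = \left(\left(-1\right) \left(-6\right) - 1\right)^{2} = \left(6 - 1\right)^{2} = 5^{2} = 25$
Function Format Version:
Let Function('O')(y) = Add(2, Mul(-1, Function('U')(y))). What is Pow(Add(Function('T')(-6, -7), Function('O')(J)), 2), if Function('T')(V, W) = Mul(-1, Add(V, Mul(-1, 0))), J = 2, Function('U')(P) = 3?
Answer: 25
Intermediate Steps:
Function('O')(y) = -1 (Function('O')(y) = Add(2, Mul(-1, 3)) = Add(2, -3) = -1)
Function('T')(V, W) = Mul(-1, V) (Function('T')(V, W) = Mul(-1, Add(V, 0)) = Mul(-1, V))
Pow(Add(Function('T')(-6, -7), Function('O')(J)), 2) = Pow(Add(Mul(-1, -6), -1), 2) = Pow(Add(6, -1), 2) = Pow(5, 2) = 25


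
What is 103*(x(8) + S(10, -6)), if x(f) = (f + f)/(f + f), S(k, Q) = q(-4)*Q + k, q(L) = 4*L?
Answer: 11021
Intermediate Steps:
S(k, Q) = k - 16*Q (S(k, Q) = (4*(-4))*Q + k = -16*Q + k = k - 16*Q)
x(f) = 1 (x(f) = (2*f)/((2*f)) = (2*f)*(1/(2*f)) = 1)
103*(x(8) + S(10, -6)) = 103*(1 + (10 - 16*(-6))) = 103*(1 + (10 + 96)) = 103*(1 + 106) = 103*107 = 11021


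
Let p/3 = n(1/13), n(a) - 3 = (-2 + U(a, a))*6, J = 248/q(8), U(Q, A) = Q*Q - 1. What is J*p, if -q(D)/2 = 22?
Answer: 470394/1859 ≈ 253.04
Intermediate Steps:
q(D) = -44 (q(D) = -2*22 = -44)
U(Q, A) = -1 + Q² (U(Q, A) = Q² - 1 = -1 + Q²)
J = -62/11 (J = 248/(-44) = 248*(-1/44) = -62/11 ≈ -5.6364)
n(a) = -15 + 6*a² (n(a) = 3 + (-2 + (-1 + a²))*6 = 3 + (-3 + a²)*6 = 3 + (-18 + 6*a²) = -15 + 6*a²)
p = -7587/169 (p = 3*(-15 + 6*(1/13)²) = 3*(-15 + 6*(1/169)) = 3*(-15 + 6/169) = 3*(-2529/169) = -7587/169 ≈ -44.893)
J*p = -62/11*(-7587/169) = 470394/1859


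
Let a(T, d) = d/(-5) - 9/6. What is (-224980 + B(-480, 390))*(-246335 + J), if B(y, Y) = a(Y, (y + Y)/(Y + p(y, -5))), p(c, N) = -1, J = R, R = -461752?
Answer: 123940412362677/778 ≈ 1.5931e+11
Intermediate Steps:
J = -461752
a(T, d) = -3/2 - d/5 (a(T, d) = d*(-1/5) - 9*1/6 = -d/5 - 3/2 = -3/2 - d/5)
B(y, Y) = -3/2 - (Y + y)/(5*(-1 + Y)) (B(y, Y) = -3/2 - (y + Y)/(5*(Y - 1)) = -3/2 - (Y + y)/(5*(-1 + Y)))
(-224980 + B(-480, 390))*(-246335 + J) = (-224980 + (15 - 17*390 - 2*(-480))/(10*(-1 + 390)))*(-246335 - 461752) = (-224980 + (1/10)*(15 - 6630 + 960)/389)*(-708087) = (-224980 + (1/10)*(1/389)*(-5655))*(-708087) = (-224980 - 1131/778)*(-708087) = -175035571/778*(-708087) = 123940412362677/778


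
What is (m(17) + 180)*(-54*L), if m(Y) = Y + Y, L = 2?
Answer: -23112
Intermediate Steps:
m(Y) = 2*Y
(m(17) + 180)*(-54*L) = (2*17 + 180)*(-54*2) = (34 + 180)*(-108) = 214*(-108) = -23112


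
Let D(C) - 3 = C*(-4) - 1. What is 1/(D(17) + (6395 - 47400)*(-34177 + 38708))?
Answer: -1/185793721 ≈ -5.3823e-9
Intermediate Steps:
D(C) = 2 - 4*C (D(C) = 3 + (C*(-4) - 1) = 3 + (-4*C - 1) = 3 + (-1 - 4*C) = 2 - 4*C)
1/(D(17) + (6395 - 47400)*(-34177 + 38708)) = 1/((2 - 4*17) + (6395 - 47400)*(-34177 + 38708)) = 1/((2 - 68) - 41005*4531) = 1/(-66 - 185793655) = 1/(-185793721) = -1/185793721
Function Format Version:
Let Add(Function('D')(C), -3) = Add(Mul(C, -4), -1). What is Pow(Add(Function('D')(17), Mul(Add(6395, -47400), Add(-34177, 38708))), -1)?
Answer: Rational(-1, 185793721) ≈ -5.3823e-9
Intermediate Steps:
Function('D')(C) = Add(2, Mul(-4, C)) (Function('D')(C) = Add(3, Add(Mul(C, -4), -1)) = Add(3, Add(Mul(-4, C), -1)) = Add(3, Add(-1, Mul(-4, C))) = Add(2, Mul(-4, C)))
Pow(Add(Function('D')(17), Mul(Add(6395, -47400), Add(-34177, 38708))), -1) = Pow(Add(Add(2, Mul(-4, 17)), Mul(Add(6395, -47400), Add(-34177, 38708))), -1) = Pow(Add(Add(2, -68), Mul(-41005, 4531)), -1) = Pow(Add(-66, -185793655), -1) = Pow(-185793721, -1) = Rational(-1, 185793721)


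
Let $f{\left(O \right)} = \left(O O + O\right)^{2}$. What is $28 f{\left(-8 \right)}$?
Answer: $87808$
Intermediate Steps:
$f{\left(O \right)} = \left(O + O^{2}\right)^{2}$ ($f{\left(O \right)} = \left(O^{2} + O\right)^{2} = \left(O + O^{2}\right)^{2}$)
$28 f{\left(-8 \right)} = 28 \left(-8\right)^{2} \left(1 - 8\right)^{2} = 28 \cdot 64 \left(-7\right)^{2} = 28 \cdot 64 \cdot 49 = 28 \cdot 3136 = 87808$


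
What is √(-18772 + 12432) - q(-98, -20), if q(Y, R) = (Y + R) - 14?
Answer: 132 + 2*I*√1585 ≈ 132.0 + 79.624*I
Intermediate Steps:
q(Y, R) = -14 + R + Y (q(Y, R) = (R + Y) - 14 = -14 + R + Y)
√(-18772 + 12432) - q(-98, -20) = √(-18772 + 12432) - (-14 - 20 - 98) = √(-6340) - 1*(-132) = 2*I*√1585 + 132 = 132 + 2*I*√1585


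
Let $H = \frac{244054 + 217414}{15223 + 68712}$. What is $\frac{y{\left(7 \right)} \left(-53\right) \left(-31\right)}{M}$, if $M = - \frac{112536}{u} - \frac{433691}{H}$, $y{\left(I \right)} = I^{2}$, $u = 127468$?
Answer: $- \frac{1183903800063292}{1160030867067407} \approx -1.0206$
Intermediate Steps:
$H = \frac{461468}{83935} \approx 5.4979$
$M = - \frac{1160030867067407}{14705600756}$ ($M = - \frac{112536}{127468} - \frac{433691}{\frac{461468}{83935}} = \left(-112536\right) \frac{1}{127468} - \frac{36401854085}{461468} = - \frac{28134}{31867} - \frac{36401854085}{461468} = - \frac{1160030867067407}{14705600756} \approx -78884.0$)
$\frac{y{\left(7 \right)} \left(-53\right) \left(-31\right)}{M} = \frac{7^{2} \left(-53\right) \left(-31\right)}{- \frac{1160030867067407}{14705600756}} = 49 \left(-53\right) \left(-31\right) \left(- \frac{14705600756}{1160030867067407}\right) = \left(-2597\right) \left(-31\right) \left(- \frac{14705600756}{1160030867067407}\right) = 80507 \left(- \frac{14705600756}{1160030867067407}\right) = - \frac{1183903800063292}{1160030867067407}$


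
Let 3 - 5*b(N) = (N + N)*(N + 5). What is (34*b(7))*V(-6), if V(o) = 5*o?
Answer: 33660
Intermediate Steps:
b(N) = ⅗ - 2*N*(5 + N)/5 (b(N) = ⅗ - (N + N)*(N + 5)/5 = ⅗ - 2*N*(5 + N)/5)
(34*b(7))*V(-6) = (34*(⅗ - 2*7 - ⅖*7²))*(5*(-6)) = (34*(⅗ - 14 - ⅖*49))*(-30) = (34*(⅗ - 14 - 98/5))*(-30) = (34*(-33))*(-30) = -1122*(-30) = 33660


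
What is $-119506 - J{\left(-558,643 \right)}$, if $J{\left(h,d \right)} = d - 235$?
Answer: $-119914$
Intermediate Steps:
$J{\left(h,d \right)} = -235 + d$
$-119506 - J{\left(-558,643 \right)} = -119506 - \left(-235 + 643\right) = -119506 - 408 = -119914$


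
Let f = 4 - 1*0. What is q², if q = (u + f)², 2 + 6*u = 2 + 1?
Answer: 390625/1296 ≈ 301.41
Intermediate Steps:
u = ⅙ (u = -⅓ + (2 + 1)/6 = -⅓ + (⅙)*3 = -⅓ + ½ = ⅙ ≈ 0.16667)
f = 4 (f = 4 + 0 = 4)
q = 625/36 (q = (⅙ + 4)² = (25/6)² = 625/36 ≈ 17.361)
q² = (625/36)² = 390625/1296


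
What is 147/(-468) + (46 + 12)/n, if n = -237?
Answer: -6887/12324 ≈ -0.55883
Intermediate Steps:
147/(-468) + (46 + 12)/n = 147/(-468) + (46 + 12)/(-237) = 147*(-1/468) + 58*(-1/237) = -49/156 - 58/237 = -6887/12324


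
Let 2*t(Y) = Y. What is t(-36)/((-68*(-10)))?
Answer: -9/340 ≈ -0.026471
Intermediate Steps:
t(Y) = Y/2
t(-36)/((-68*(-10))) = ((½)*(-36))/((-68*(-10))) = -18/680 = -18*1/680 = -9/340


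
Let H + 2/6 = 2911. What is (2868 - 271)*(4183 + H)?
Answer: 55266757/3 ≈ 1.8422e+7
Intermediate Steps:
H = 8732/3 (H = -⅓ + 2911 = 8732/3 ≈ 2910.7)
(2868 - 271)*(4183 + H) = (2868 - 271)*(4183 + 8732/3) = 2597*(21281/3) = 55266757/3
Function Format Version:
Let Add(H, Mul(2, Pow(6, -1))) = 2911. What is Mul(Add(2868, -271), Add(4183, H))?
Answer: Rational(55266757, 3) ≈ 1.8422e+7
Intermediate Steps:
H = Rational(8732, 3) (H = Add(Rational(-1, 3), 2911) = Rational(8732, 3) ≈ 2910.7)
Mul(Add(2868, -271), Add(4183, H)) = Mul(Add(2868, -271), Add(4183, Rational(8732, 3))) = Mul(2597, Rational(21281, 3)) = Rational(55266757, 3)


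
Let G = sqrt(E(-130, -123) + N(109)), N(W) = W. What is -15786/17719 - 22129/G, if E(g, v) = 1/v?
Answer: -15786/17719 - 22129*sqrt(1648938)/13406 ≈ -2120.5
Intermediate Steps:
G = sqrt(1648938)/123 (G = sqrt(1/(-123) + 109) = sqrt(-1/123 + 109) = sqrt(13406/123) = sqrt(1648938)/123 ≈ 10.440)
-15786/17719 - 22129/G = -15786/17719 - 22129*sqrt(1648938)/13406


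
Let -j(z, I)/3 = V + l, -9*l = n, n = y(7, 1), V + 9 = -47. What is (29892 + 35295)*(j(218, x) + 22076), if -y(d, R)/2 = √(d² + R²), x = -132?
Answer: 1450019628 - 217290*√2 ≈ 1.4497e+9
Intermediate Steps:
V = -56 (V = -9 - 47 = -56)
y(d, R) = -2*√(R² + d²) (y(d, R) = -2*√(d² + R²) = -2*√(R² + d²))
n = -10*√2 (n = -2*√(1² + 7²) = -2*√(1 + 49) = -10*√2 ≈ -14.142)
l = 10*√2/9 (l = -(-10)*√2/9 = 10*√2/9 ≈ 1.5713)
j(z, I) = 168 - 10*√2/3 (j(z, I) = -3*(-56 + 10*√2/9) = 168 - 10*√2/3)
(29892 + 35295)*(j(218, x) + 22076) = (29892 + 35295)*((168 - 10*√2/3) + 22076) = 65187*(22244 - 10*√2/3) = 1450019628 - 217290*√2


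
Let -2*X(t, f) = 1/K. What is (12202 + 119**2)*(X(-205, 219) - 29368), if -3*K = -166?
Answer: -257043968977/332 ≈ -7.7423e+8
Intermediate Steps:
K = 166/3 (K = -1/3*(-166) = 166/3 ≈ 55.333)
X(t, f) = -3/332 (X(t, f) = -1/(2*166/3) = -1/2*3/166 = -3/332)
(12202 + 119**2)*(X(-205, 219) - 29368) = (12202 + 119**2)*(-3/332 - 29368) = (12202 + 14161)*(-9750179/332) = 26363*(-9750179/332) = -257043968977/332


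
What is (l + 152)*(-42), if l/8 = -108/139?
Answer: -851088/139 ≈ -6122.9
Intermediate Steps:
l = -864/139 (l = 8*(-108/139) = -864/139 ≈ -6.2158)
(l + 152)*(-42) = (-864/139 + 152)*(-42) = (20264/139)*(-42) = -851088/139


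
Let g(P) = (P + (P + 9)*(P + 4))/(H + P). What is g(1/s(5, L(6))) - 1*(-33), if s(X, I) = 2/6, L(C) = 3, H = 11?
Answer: 549/14 ≈ 39.214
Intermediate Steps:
s(X, I) = ⅓ (s(X, I) = 2*(⅙) = ⅓)
g(P) = (P + (4 + P)*(9 + P))/(11 + P) (g(P) = (P + (P + 9)*(P + 4))/(11 + P) = (P + (9 + P)*(4 + P))/(11 + P) = (P + (4 + P)*(9 + P))/(11 + P))
g(1/s(5, L(6))) - 1*(-33) = (36 + (1/(⅓))² + 14/(⅓))/(11 + 1/(⅓)) - 1*(-33) = (36 + 3² + 14*3)/(11 + 3) + 33 = (36 + 9 + 42)/14 + 33 = (1/14)*87 + 33 = 87/14 + 33 = 549/14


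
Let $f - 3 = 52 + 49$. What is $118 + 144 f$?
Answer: $15094$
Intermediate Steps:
$f = 104$ ($f = 3 + \left(52 + 49\right) = 3 + 101 = 104$)
$118 + 144 f = 118 + 144 \cdot 104 = 118 + 14976 = 15094$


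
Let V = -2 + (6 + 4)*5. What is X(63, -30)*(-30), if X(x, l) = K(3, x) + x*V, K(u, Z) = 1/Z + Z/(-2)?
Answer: -1885285/21 ≈ -89776.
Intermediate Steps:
V = 48 (V = -2 + 10*5 = -2 + 50 = 48)
K(u, Z) = 1/Z - Z/2 (K(u, Z) = 1/Z + Z*(-½) = 1/Z - Z/2)
X(x, l) = 1/x + 95*x/2 (X(x, l) = (1/x - x/2) + x*48 = (1/x - x/2) + 48*x = 1/x + 95*x/2)
X(63, -30)*(-30) = (1/63 + (95/2)*63)*(-30) = (1/63 + 5985/2)*(-30) = (377057/126)*(-30) = -1885285/21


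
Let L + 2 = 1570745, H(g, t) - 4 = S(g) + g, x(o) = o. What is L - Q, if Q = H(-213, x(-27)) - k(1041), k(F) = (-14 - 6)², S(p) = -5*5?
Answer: 1571377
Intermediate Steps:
S(p) = -25
H(g, t) = -21 + g (H(g, t) = 4 + (-25 + g) = -21 + g)
L = 1570743 (L = -2 + 1570745 = 1570743)
k(F) = 400 (k(F) = (-20)² = 400)
Q = -634 (Q = (-21 - 213) - 1*400 = -234 - 400 = -634)
L - Q = 1570743 - 1*(-634) = 1570743 + 634 = 1571377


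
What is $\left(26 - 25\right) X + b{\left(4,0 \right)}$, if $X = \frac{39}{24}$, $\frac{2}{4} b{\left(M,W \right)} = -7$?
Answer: $- \frac{99}{8} \approx -12.375$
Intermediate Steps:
$b{\left(M,W \right)} = -14$ ($b{\left(M,W \right)} = 2 \left(-7\right) = -14$)
$X = \frac{13}{8}$ ($X = 39 \cdot \frac{1}{24} = \frac{13}{8} \approx 1.625$)
$\left(26 - 25\right) X + b{\left(4,0 \right)} = \left(26 - 25\right) \frac{13}{8} - 14 = 1 \cdot \frac{13}{8} - 14 = \frac{13}{8} - 14 = - \frac{99}{8}$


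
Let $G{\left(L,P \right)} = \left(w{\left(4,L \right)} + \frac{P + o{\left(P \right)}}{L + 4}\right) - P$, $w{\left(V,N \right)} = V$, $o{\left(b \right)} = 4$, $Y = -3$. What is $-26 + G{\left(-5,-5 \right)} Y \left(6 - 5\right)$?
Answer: $-56$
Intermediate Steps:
$G{\left(L,P \right)} = 4 - P + \frac{4 + P}{4 + L}$ ($G{\left(L,P \right)} = \left(4 + \frac{P + 4}{L + 4}\right) - P = \left(4 + \frac{4 + P}{4 + L}\right) - P = 4 - P + \frac{4 + P}{4 + L}$)
$-26 + G{\left(-5,-5 \right)} Y \left(6 - 5\right) = -26 + \frac{20 - -15 + 4 \left(-5\right) - \left(-5\right) \left(-5\right)}{4 - 5} \left(- 3 \left(6 - 5\right)\right) = -26 + \frac{20 + 15 - 20 - 25}{-1} \left(\left(-3\right) 1\right) = -26 + \left(-1\right) \left(-10\right) \left(-3\right) = -26 + 10 \left(-3\right) = -26 - 30 = -56$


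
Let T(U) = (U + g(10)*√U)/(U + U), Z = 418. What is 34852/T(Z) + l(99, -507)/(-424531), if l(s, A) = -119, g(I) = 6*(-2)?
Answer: 6184625360519/58160747 + 418224*√418/137 ≈ 1.6875e+5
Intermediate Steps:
g(I) = -12
T(U) = (U - 12*√U)/(2*U) (T(U) = (U - 12*√U)/(U + U) = (U - 12*√U)/((2*U)) = (U - 12*√U)*(1/(2*U)) = (U - 12*√U)/(2*U))
34852/T(Z) + l(99, -507)/(-424531) = 34852/(½ - 3*√418/209) - 119/(-424531) = 34852/(½ - 3*√418/209) - 119*(-1/424531) = 34852/(½ - 3*√418/209) + 119/424531 = 119/424531 + 34852/(½ - 3*√418/209)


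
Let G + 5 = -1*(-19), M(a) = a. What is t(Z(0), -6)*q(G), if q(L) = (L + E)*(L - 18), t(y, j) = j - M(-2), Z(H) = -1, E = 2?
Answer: 256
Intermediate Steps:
G = 14 (G = -5 - 1*(-19) = -5 + 19 = 14)
t(y, j) = 2 + j (t(y, j) = j - 1*(-2) = j + 2 = 2 + j)
q(L) = (-18 + L)*(2 + L) (q(L) = (L + 2)*(L - 18) = (2 + L)*(-18 + L) = (-18 + L)*(2 + L))
t(Z(0), -6)*q(G) = (2 - 6)*(-36 + 14² - 16*14) = -4*(-36 + 196 - 224) = -4*(-64) = 256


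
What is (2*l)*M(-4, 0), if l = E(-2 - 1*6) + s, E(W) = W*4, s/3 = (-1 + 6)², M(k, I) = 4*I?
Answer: 0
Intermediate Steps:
s = 75 (s = 3*(-1 + 6)² = 3*5² = 3*25 = 75)
E(W) = 4*W
l = 43 (l = 4*(-2 - 1*6) + 75 = 4*(-2 - 6) + 75 = 4*(-8) + 75 = -32 + 75 = 43)
(2*l)*M(-4, 0) = (2*43)*(4*0) = 86*0 = 0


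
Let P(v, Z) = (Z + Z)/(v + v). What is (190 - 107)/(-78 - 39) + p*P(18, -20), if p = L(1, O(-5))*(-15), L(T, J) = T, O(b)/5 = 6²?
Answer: 1867/117 ≈ 15.957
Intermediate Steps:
P(v, Z) = Z/v (P(v, Z) = (2*Z)/((2*v)) = (2*Z)*(1/(2*v)) = Z/v)
O(b) = 180 (O(b) = 5*6² = 5*36 = 180)
p = -15 (p = 1*(-15) = -15)
(190 - 107)/(-78 - 39) + p*P(18, -20) = (190 - 107)/(-78 - 39) - (-300)/18 = 83/(-117) - (-300)/18 = 83*(-1/117) - 15*(-10/9) = -83/117 + 50/3 = 1867/117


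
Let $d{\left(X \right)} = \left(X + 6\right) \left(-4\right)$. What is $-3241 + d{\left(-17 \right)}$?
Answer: $-3197$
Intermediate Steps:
$d{\left(X \right)} = -24 - 4 X$ ($d{\left(X \right)} = \left(6 + X\right) \left(-4\right) = -24 - 4 X$)
$-3241 + d{\left(-17 \right)} = -3241 - -44 = -3241 + \left(-24 + 68\right) = -3241 + 44 = -3197$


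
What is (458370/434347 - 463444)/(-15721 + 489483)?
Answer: -100647526349/102888551707 ≈ -0.97822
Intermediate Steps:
(458370/434347 - 463444)/(-15721 + 489483) = (458370*(1/434347) - 463444)/473762 = (458370/434347 - 463444)*(1/473762) = -201295052698/434347*1/473762 = -100647526349/102888551707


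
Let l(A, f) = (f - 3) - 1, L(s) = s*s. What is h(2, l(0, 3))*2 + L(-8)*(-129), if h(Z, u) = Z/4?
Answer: -8255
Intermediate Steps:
L(s) = s²
l(A, f) = -4 + f (l(A, f) = (-3 + f) - 1 = -4 + f)
h(Z, u) = Z/4 (h(Z, u) = Z*(¼) = Z/4)
h(2, l(0, 3))*2 + L(-8)*(-129) = ((¼)*2)*2 + (-8)²*(-129) = (½)*2 + 64*(-129) = 1 - 8256 = -8255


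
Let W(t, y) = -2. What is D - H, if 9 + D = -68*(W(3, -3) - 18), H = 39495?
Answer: -38144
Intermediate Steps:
D = 1351 (D = -9 - 68*(-2 - 18) = -9 - 68*(-20) = -9 + 1360 = 1351)
D - H = 1351 - 1*39495 = 1351 - 39495 = -38144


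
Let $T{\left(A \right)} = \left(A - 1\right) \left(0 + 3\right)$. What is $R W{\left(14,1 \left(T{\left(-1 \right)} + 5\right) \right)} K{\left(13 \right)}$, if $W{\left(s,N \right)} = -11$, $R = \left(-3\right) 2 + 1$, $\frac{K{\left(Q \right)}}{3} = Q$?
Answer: $2145$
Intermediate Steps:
$K{\left(Q \right)} = 3 Q$
$T{\left(A \right)} = -3 + 3 A$ ($T{\left(A \right)} = \left(A - 1\right) 3 = \left(-1 + A\right) 3 = -3 + 3 A$)
$R = -5$ ($R = -6 + 1 = -5$)
$R W{\left(14,1 \left(T{\left(-1 \right)} + 5\right) \right)} K{\left(13 \right)} = \left(-5\right) \left(-11\right) 3 \cdot 13 = 55 \cdot 39 = 2145$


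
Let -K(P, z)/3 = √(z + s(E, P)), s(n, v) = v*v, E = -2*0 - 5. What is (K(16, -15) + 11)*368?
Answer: 4048 - 1104*√241 ≈ -13091.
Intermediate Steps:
E = -5 (E = 0 - 5 = -5)
s(n, v) = v²
K(P, z) = -3*√(z + P²)
(K(16, -15) + 11)*368 = (-3*√(-15 + 16²) + 11)*368 = (-3*√(-15 + 256) + 11)*368 = (-3*√241 + 11)*368 = (11 - 3*√241)*368 = 4048 - 1104*√241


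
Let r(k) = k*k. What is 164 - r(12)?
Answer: 20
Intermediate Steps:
r(k) = k**2
164 - r(12) = 164 - 1*12**2 = 164 - 1*144 = 164 - 144 = 20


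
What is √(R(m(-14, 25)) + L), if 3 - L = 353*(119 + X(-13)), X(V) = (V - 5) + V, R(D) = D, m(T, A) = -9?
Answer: I*√31070 ≈ 176.27*I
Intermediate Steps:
X(V) = -5 + 2*V (X(V) = (-5 + V) + V = -5 + 2*V)
L = -31061 (L = 3 - 353*(119 + (-5 + 2*(-13))) = 3 - 353*(119 + (-5 - 26)) = 3 - 353*(119 - 31) = 3 - 353*88 = 3 - 1*31064 = 3 - 31064 = -31061)
√(R(m(-14, 25)) + L) = √(-9 - 31061) = √(-31070) = I*√31070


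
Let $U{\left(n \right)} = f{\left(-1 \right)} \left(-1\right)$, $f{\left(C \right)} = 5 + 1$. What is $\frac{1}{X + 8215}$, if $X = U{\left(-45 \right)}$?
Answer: $\frac{1}{8209} \approx 0.00012182$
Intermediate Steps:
$f{\left(C \right)} = 6$
$U{\left(n \right)} = -6$ ($U{\left(n \right)} = 6 \left(-1\right) = -6$)
$X = -6$
$\frac{1}{X + 8215} = \frac{1}{-6 + 8215} = \frac{1}{8209}$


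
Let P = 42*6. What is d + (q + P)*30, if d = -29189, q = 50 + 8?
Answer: -19889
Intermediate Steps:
q = 58
P = 252
d + (q + P)*30 = -29189 + (58 + 252)*30 = -29189 + 310*30 = -29189 + 9300 = -19889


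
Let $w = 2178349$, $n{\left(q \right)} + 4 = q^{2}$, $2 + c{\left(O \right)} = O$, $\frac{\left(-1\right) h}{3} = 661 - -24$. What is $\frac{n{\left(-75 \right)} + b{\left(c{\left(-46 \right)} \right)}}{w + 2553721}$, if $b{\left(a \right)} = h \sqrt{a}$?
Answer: $\frac{803}{676010} - \frac{822 i \sqrt{3}}{473207} \approx 0.0011879 - 0.0030087 i$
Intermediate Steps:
$h = -2055$ ($h = - 3 \left(661 - -24\right) = - 3 \left(661 + 24\right) = \left(-3\right) 685 = -2055$)
$c{\left(O \right)} = -2 + O$
$n{\left(q \right)} = -4 + q^{2}$
$b{\left(a \right)} = - 2055 \sqrt{a}$
$\frac{n{\left(-75 \right)} + b{\left(c{\left(-46 \right)} \right)}}{w + 2553721} = \frac{\left(-4 + \left(-75\right)^{2}\right) - 2055 \sqrt{-2 - 46}}{2178349 + 2553721} = \frac{\left(-4 + 5625\right) - 2055 \sqrt{-48}}{4732070} = \left(5621 - 2055 \cdot 4 i \sqrt{3}\right) \frac{1}{4732070} = \left(5621 - 8220 i \sqrt{3}\right) \frac{1}{4732070} = \frac{803}{676010} - \frac{822 i \sqrt{3}}{473207}$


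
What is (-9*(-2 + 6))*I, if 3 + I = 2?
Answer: 36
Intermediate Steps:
I = -1 (I = -3 + 2 = -1)
(-9*(-2 + 6))*I = -9*(-2 + 6)*(-1) = -9*4*(-1) = -36*(-1) = 36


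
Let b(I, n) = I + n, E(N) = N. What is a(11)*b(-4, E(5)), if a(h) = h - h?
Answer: 0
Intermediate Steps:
a(h) = 0
a(11)*b(-4, E(5)) = 0*(-4 + 5) = 0*1 = 0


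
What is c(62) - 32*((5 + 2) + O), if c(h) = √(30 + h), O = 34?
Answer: -1312 + 2*√23 ≈ -1302.4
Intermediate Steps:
c(62) - 32*((5 + 2) + O) = √(30 + 62) - 32*((5 + 2) + 34) = √92 - 32*(7 + 34) = 2*√23 - 32*41 = 2*√23 - 1312 = -1312 + 2*√23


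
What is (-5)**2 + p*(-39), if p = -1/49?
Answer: 1264/49 ≈ 25.796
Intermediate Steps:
p = -1/49 (p = -1*1/49 = -1/49 ≈ -0.020408)
(-5)**2 + p*(-39) = (-5)**2 - 1/49*(-39) = 25 + 39/49 = 1264/49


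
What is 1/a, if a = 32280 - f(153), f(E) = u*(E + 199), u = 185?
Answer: -1/32840 ≈ -3.0451e-5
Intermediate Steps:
f(E) = 36815 + 185*E (f(E) = 185*(E + 199) = 185*(199 + E) = 36815 + 185*E)
a = -32840 (a = 32280 - (36815 + 185*153) = 32280 - (36815 + 28305) = 32280 - 1*65120 = 32280 - 65120 = -32840)
1/a = 1/(-32840) = -1/32840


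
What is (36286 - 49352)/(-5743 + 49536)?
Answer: -13066/43793 ≈ -0.29836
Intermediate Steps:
(36286 - 49352)/(-5743 + 49536) = -13066/43793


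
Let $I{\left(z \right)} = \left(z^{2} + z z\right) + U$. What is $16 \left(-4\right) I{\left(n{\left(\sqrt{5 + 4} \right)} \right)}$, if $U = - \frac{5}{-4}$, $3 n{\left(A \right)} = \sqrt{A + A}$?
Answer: $- \frac{496}{3} \approx -165.33$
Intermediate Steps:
$n{\left(A \right)} = \frac{\sqrt{2} \sqrt{A}}{3}$ ($n{\left(A \right)} = \frac{\sqrt{A + A}}{3} = \frac{\sqrt{2 A}}{3} = \frac{\sqrt{2} \sqrt{A}}{3}$)
$U = \frac{5}{4}$ ($U = \left(-5\right) \left(- \frac{1}{4}\right) = \frac{5}{4} \approx 1.25$)
$I{\left(z \right)} = \frac{5}{4} + 2 z^{2}$ ($I{\left(z \right)} = \left(z^{2} + z z\right) + \frac{5}{4} = \left(z^{2} + z^{2}\right) + \frac{5}{4} = 2 z^{2} + \frac{5}{4} = \frac{5}{4} + 2 z^{2}$)
$16 \left(-4\right) I{\left(n{\left(\sqrt{5 + 4} \right)} \right)} = 16 \left(-4\right) \left(\frac{5}{4} + 2 \left(\frac{\sqrt{2} \sqrt{\sqrt{5 + 4}}}{3}\right)^{2}\right) = - 64 \left(\frac{5}{4} + 2 \left(\frac{\sqrt{2} \sqrt{\sqrt{9}}}{3}\right)^{2}\right) = - 64 \left(\frac{5}{4} + 2 \left(\frac{\sqrt{2} \sqrt{3}}{3}\right)^{2}\right) = - 64 \left(\frac{5}{4} + 2 \left(\frac{\sqrt{6}}{3}\right)^{2}\right) = - 64 \left(\frac{5}{4} + 2 \cdot \frac{2}{3}\right) = - 64 \left(\frac{5}{4} + \frac{4}{3}\right) = \left(-64\right) \frac{31}{12} = - \frac{496}{3}$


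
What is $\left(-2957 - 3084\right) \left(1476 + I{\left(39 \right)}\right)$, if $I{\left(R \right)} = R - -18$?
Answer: $-9260853$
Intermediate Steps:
$I{\left(R \right)} = 18 + R$ ($I{\left(R \right)} = R + 18 = 18 + R$)
$\left(-2957 - 3084\right) \left(1476 + I{\left(39 \right)}\right) = \left(-2957 - 3084\right) \left(1476 + \left(18 + 39\right)\right) = - 6041 \left(1476 + 57\right) = \left(-6041\right) 1533 = -9260853$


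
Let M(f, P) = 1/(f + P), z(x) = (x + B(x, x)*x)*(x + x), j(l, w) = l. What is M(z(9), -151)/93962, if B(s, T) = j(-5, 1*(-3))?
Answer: -1/75075638 ≈ -1.3320e-8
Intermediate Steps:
B(s, T) = -5
z(x) = -8*x² (z(x) = (x - 5*x)*(x + x) = (-4*x)*(2*x) = -8*x²)
M(f, P) = 1/(P + f)
M(z(9), -151)/93962 = 1/(-151 - 8*9²*93962) = (1/93962)/(-151 - 8*81) = (1/93962)/(-151 - 648) = (1/93962)/(-799) = -1/799*1/93962 = -1/75075638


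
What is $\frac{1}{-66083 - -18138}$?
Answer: $- \frac{1}{47945} \approx -2.0857 \cdot 10^{-5}$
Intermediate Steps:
$\frac{1}{-66083 - -18138} = \frac{1}{-66083 + 18138} = \frac{1}{-47945} = - \frac{1}{47945}$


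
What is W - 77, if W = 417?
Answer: 340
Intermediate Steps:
W - 77 = 417 - 77 = 340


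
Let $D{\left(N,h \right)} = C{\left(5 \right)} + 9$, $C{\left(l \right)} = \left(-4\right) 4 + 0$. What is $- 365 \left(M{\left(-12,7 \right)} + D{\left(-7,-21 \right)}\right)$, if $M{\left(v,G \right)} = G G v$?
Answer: $217175$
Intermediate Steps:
$M{\left(v,G \right)} = v G^{2}$ ($M{\left(v,G \right)} = G^{2} v = v G^{2}$)
$C{\left(l \right)} = -16$ ($C{\left(l \right)} = -16 + 0 = -16$)
$D{\left(N,h \right)} = -7$ ($D{\left(N,h \right)} = -16 + 9 = -7$)
$- 365 \left(M{\left(-12,7 \right)} + D{\left(-7,-21 \right)}\right) = - 365 \left(- 12 \cdot 7^{2} - 7\right) = - 365 \left(\left(-12\right) 49 - 7\right) = - 365 \left(-588 - 7\right) = \left(-365\right) \left(-595\right) = 217175$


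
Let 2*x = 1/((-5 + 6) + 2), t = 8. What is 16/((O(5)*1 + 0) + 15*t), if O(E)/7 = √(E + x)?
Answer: 11520/84881 - 112*√186/84881 ≈ 0.11772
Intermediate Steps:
x = ⅙ (x = 1/(2*((-5 + 6) + 2)) = 1/(2*(1 + 2)) = (½)/3 = (½)*(⅓) = ⅙ ≈ 0.16667)
O(E) = 7*√(⅙ + E) (O(E) = 7*√(E + ⅙) = 7*√(⅙ + E))
16/((O(5)*1 + 0) + 15*t) = 16/(((7*√(6 + 36*5)/6)*1 + 0) + 15*8) = 16/(((7*√(6 + 180)/6)*1 + 0) + 120) = 16/(((7*√186/6)*1 + 0) + 120) = 16/((7*√186/6 + 0) + 120) = 16/(7*√186/6 + 120) = 16/(120 + 7*√186/6)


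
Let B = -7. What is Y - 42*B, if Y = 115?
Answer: 409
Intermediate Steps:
Y - 42*B = 115 - 42*(-7) = 115 + 294 = 409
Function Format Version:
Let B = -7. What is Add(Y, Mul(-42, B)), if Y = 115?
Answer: 409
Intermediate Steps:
Add(Y, Mul(-42, B)) = Add(115, Mul(-42, -7)) = Add(115, 294) = 409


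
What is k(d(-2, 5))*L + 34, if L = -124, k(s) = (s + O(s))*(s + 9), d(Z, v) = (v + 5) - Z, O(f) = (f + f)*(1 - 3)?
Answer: 93778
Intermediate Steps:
O(f) = -4*f (O(f) = (2*f)*(-2) = -4*f)
d(Z, v) = 5 + v - Z (d(Z, v) = (5 + v) - Z = 5 + v - Z)
k(s) = -3*s*(9 + s) (k(s) = (s - 4*s)*(s + 9) = (-3*s)*(9 + s) = -3*s*(9 + s))
k(d(-2, 5))*L + 34 = (3*(5 + 5 - 1*(-2))*(-9 - (5 + 5 - 1*(-2))))*(-124) + 34 = (3*(5 + 5 + 2)*(-9 - (5 + 5 + 2)))*(-124) + 34 = (3*12*(-9 - 1*12))*(-124) + 34 = (3*12*(-9 - 12))*(-124) + 34 = (3*12*(-21))*(-124) + 34 = -756*(-124) + 34 = 93744 + 34 = 93778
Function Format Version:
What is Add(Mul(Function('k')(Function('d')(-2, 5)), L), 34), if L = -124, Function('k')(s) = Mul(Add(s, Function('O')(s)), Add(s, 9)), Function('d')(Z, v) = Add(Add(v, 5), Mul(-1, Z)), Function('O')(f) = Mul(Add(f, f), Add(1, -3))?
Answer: 93778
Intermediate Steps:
Function('O')(f) = Mul(-4, f) (Function('O')(f) = Mul(Mul(2, f), -2) = Mul(-4, f))
Function('d')(Z, v) = Add(5, v, Mul(-1, Z)) (Function('d')(Z, v) = Add(Add(5, v), Mul(-1, Z)) = Add(5, v, Mul(-1, Z)))
Function('k')(s) = Mul(-3, s, Add(9, s)) (Function('k')(s) = Mul(Add(s, Mul(-4, s)), Add(s, 9)) = Mul(Mul(-3, s), Add(9, s)) = Mul(-3, s, Add(9, s)))
Add(Mul(Function('k')(Function('d')(-2, 5)), L), 34) = Add(Mul(Mul(3, Add(5, 5, Mul(-1, -2)), Add(-9, Mul(-1, Add(5, 5, Mul(-1, -2))))), -124), 34) = Add(Mul(Mul(3, Add(5, 5, 2), Add(-9, Mul(-1, Add(5, 5, 2)))), -124), 34) = Add(Mul(Mul(3, 12, Add(-9, Mul(-1, 12))), -124), 34) = Add(Mul(Mul(3, 12, Add(-9, -12)), -124), 34) = Add(Mul(Mul(3, 12, -21), -124), 34) = Add(Mul(-756, -124), 34) = Add(93744, 34) = 93778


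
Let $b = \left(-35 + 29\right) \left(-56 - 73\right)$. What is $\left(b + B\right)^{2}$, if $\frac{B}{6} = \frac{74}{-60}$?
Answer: $\frac{14691889}{25} \approx 5.8768 \cdot 10^{5}$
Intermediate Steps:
$B = - \frac{37}{5}$ ($B = 6 \frac{74}{-60} = 6 \cdot 74 \left(- \frac{1}{60}\right) = 6 \left(- \frac{37}{30}\right) = - \frac{37}{5} \approx -7.4$)
$b = 774$ ($b = \left(-6\right) \left(-129\right) = 774$)
$\left(b + B\right)^{2} = \left(774 - \frac{37}{5}\right)^{2} = \left(\frac{3833}{5}\right)^{2} = \frac{14691889}{25}$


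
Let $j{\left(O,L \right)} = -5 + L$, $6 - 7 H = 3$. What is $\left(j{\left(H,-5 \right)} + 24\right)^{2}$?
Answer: $196$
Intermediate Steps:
$H = \frac{3}{7}$ ($H = \frac{6}{7} - \frac{3}{7} = \frac{3}{7} \approx 0.42857$)
$\left(j{\left(H,-5 \right)} + 24\right)^{2} = \left(\left(-5 - 5\right) + 24\right)^{2} = \left(-10 + 24\right)^{2} = 14^{2} = 196$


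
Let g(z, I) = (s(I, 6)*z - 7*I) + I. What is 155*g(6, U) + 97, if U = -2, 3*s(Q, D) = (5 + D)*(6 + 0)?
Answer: 22417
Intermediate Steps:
s(Q, D) = 10 + 2*D (s(Q, D) = ((5 + D)*(6 + 0))/3 = ((5 + D)*6)/3 = (30 + 6*D)/3 = 10 + 2*D)
g(z, I) = -6*I + 22*z (g(z, I) = ((10 + 2*6)*z - 7*I) + I = ((10 + 12)*z - 7*I) + I = (22*z - 7*I) + I = (-7*I + 22*z) + I = -6*I + 22*z)
155*g(6, U) + 97 = 155*(-6*(-2) + 22*6) + 97 = 155*(12 + 132) + 97 = 155*144 + 97 = 22320 + 97 = 22417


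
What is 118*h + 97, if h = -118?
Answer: -13827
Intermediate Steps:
118*h + 97 = 118*(-118) + 97 = -13924 + 97 = -13827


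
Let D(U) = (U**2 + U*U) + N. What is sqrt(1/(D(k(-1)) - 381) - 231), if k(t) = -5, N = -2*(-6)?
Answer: I*sqrt(23507110)/319 ≈ 15.199*I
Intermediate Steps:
N = 12
D(U) = 12 + 2*U**2 (D(U) = (U**2 + U*U) + 12 = (U**2 + U**2) + 12 = 2*U**2 + 12 = 12 + 2*U**2)
sqrt(1/(D(k(-1)) - 381) - 231) = sqrt(1/((12 + 2*(-5)**2) - 381) - 231) = sqrt(1/((12 + 2*25) - 381) - 231) = sqrt(1/((12 + 50) - 381) - 231) = sqrt(1/(62 - 381) - 231) = sqrt(1/(-319) - 231) = sqrt(-1/319 - 231) = sqrt(-73690/319) = I*sqrt(23507110)/319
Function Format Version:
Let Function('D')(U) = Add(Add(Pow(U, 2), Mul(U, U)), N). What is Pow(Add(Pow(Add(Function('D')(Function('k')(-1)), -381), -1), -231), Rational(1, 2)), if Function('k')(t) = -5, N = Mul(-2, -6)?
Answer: Mul(Rational(1, 319), I, Pow(23507110, Rational(1, 2))) ≈ Mul(15.199, I)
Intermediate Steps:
N = 12
Function('D')(U) = Add(12, Mul(2, Pow(U, 2))) (Function('D')(U) = Add(Add(Pow(U, 2), Mul(U, U)), 12) = Add(Add(Pow(U, 2), Pow(U, 2)), 12) = Add(Mul(2, Pow(U, 2)), 12) = Add(12, Mul(2, Pow(U, 2))))
Pow(Add(Pow(Add(Function('D')(Function('k')(-1)), -381), -1), -231), Rational(1, 2)) = Pow(Add(Pow(Add(Add(12, Mul(2, Pow(-5, 2))), -381), -1), -231), Rational(1, 2)) = Pow(Add(Pow(Add(Add(12, Mul(2, 25)), -381), -1), -231), Rational(1, 2)) = Pow(Add(Pow(Add(Add(12, 50), -381), -1), -231), Rational(1, 2)) = Pow(Add(Pow(Add(62, -381), -1), -231), Rational(1, 2)) = Pow(Add(Pow(-319, -1), -231), Rational(1, 2)) = Pow(Add(Rational(-1, 319), -231), Rational(1, 2)) = Pow(Rational(-73690, 319), Rational(1, 2)) = Mul(Rational(1, 319), I, Pow(23507110, Rational(1, 2)))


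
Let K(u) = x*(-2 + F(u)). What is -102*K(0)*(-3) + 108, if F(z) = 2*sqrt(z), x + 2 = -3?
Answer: 3168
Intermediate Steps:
x = -5 (x = -2 - 3 = -5)
K(u) = 10 - 10*sqrt(u) (K(u) = -5*(-2 + 2*sqrt(u)) = 10 - 10*sqrt(u))
-102*K(0)*(-3) + 108 = -102*(10 - 10*sqrt(0))*(-3) + 108 = -102*(10 - 10*0)*(-3) + 108 = -102*(10 + 0)*(-3) + 108 = -1020*(-3) + 108 = -102*(-30) + 108 = 3060 + 108 = 3168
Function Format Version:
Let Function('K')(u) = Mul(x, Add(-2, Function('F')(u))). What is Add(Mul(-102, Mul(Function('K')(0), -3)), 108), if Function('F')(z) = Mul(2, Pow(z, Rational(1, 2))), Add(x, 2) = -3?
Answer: 3168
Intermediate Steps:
x = -5 (x = Add(-2, -3) = -5)
Function('K')(u) = Add(10, Mul(-10, Pow(u, Rational(1, 2)))) (Function('K')(u) = Mul(-5, Add(-2, Mul(2, Pow(u, Rational(1, 2))))) = Add(10, Mul(-10, Pow(u, Rational(1, 2)))))
Add(Mul(-102, Mul(Function('K')(0), -3)), 108) = Add(Mul(-102, Mul(Add(10, Mul(-10, Pow(0, Rational(1, 2)))), -3)), 108) = Add(Mul(-102, Mul(Add(10, Mul(-10, 0)), -3)), 108) = Add(Mul(-102, Mul(Add(10, 0), -3)), 108) = Add(Mul(-102, Mul(10, -3)), 108) = Add(Mul(-102, -30), 108) = Add(3060, 108) = 3168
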